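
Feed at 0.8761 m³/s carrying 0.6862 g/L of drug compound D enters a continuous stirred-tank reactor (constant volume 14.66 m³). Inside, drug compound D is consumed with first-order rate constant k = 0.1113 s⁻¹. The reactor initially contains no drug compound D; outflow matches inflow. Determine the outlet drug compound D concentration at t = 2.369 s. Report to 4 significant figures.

V dC/dt = Q(C_in − C) − k V C.
This is linear with rate a = Q/V + k = 0.171061 s⁻¹.
C_ss = Q C_in/(Q + kV) = 0.239728 g/L; C(t) = C_ss + (C₀ − C_ss) e^(−a t).
C(2.369) = 0.239728 + (-0.239728)·e^(−0.171061·2.369) = 0.239728 + (-0.239728)·0.666814 = 0.0798740 g/L.

0.07987 g/L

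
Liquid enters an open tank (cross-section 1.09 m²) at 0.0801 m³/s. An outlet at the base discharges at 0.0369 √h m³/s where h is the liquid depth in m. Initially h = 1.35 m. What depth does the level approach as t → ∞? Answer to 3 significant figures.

A dh/dt = Q_in − 0.0369 √h. Steady state requires inflow = outflow:
Q_in = 0.0369 √h_ss ⇒ √h_ss = 0.0801/0.0369 = 2.1707.
h_ss = 2.1707² = 4.7121 m. (Since h₀ = 1.35 m < h_ss, the level will rise toward this value.)

4.71 m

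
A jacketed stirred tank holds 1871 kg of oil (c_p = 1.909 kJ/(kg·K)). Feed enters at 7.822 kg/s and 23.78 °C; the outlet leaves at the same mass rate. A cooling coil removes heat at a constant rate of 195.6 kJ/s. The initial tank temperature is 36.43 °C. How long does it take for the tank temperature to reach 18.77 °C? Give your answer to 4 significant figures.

M c_p dT/dt = ṁ c_p (T_in − T) − Q̇.
τ = M/ṁ = 239.197 s; T_ss = T_in − Q̇/(ṁ c_p) = 10.6808 °C.
T(t) = T_ss + (T₀ − T_ss) e^(−t/τ). Set T = 18.77:
e^(−t/τ) = (18.77 − 10.6808)/(36.43 − 10.6808) = 0.314154
t = −239.197 · ln(0.314154) = 276.960 s.

277.0 s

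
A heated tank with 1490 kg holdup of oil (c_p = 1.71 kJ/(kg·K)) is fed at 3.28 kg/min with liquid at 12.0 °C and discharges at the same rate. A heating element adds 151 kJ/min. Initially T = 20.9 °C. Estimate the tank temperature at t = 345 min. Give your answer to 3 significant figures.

M c_p dT/dt = ṁ c_p (T_in − T) + Q̇.
τ = M/ṁ = 454.27 min; T_ss = T_in + Q̇/(ṁ c_p) = 12.0 + 151/(3.28·1.71) = 38.922 °C.
T approaches T_ss exponentially: T(t) = T_ss + (T₀ − T_ss) e^(−t/τ).
T(345) = 38.922 + (-18.022)·e^(−345/454.27) = 38.922 + (-18.022)·0.46792 = 30.489 °C.

30.5 °C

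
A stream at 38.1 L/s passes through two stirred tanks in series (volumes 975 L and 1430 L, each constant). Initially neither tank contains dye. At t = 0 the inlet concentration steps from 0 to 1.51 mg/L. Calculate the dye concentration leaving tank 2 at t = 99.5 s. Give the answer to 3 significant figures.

Species balance on tank i: dCᵢ/dt = (Cᵢ₋₁ − Cᵢ)/τᵢ with τᵢ = Vᵢ/Q.
τ₁ = 975/38.1 = 25.591 s; τ₂ = 1430/38.1 = 37.533 s.
Solving the cascade with C₁(0)=C₂(0)=0 gives C₂(t) = C_in[1 − (τ₁ e^(−t/τ₁) − τ₂ e^(−t/τ₂))/(τ₁ − τ₂)].
At t = 99.5: e^(−t/τ₁) = 0.020483, e^(−t/τ₂) = 0.070580.
C₂ = 1.51·[1 − (25.591·0.020483 − 37.533·0.070580)/(-11.942)] = 1.51·0.82207 = 1.2413 mg/L.

1.24 mg/L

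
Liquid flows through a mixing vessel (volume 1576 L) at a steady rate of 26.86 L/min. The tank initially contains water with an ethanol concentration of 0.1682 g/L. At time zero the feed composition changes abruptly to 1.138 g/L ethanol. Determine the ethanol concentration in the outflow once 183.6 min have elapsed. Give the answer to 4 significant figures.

1.096 g/L

Transient balance on the dissolved component: V dC/dt = Q(C_in − C).
Rewrite as dC/dt + C/τ = C_in/τ, τ = V/Q = 58.6746 min.
Solution: C(t) = C_in + (C₀ − C_in) e^(−t/τ).
C(183.6) = 1.138 + (0.1682 − 1.138)·e^(−183.6/58.6746) = 1.138 + (-0.969800)·0.0437562 = 1.09557 g/L.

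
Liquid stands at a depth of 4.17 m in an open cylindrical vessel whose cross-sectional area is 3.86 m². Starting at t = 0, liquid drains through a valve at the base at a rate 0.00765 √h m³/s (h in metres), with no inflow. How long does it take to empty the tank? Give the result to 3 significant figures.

With no inflow, A dh/dt = −0.00765 √h.
Separate and integrate: 2(√h − √h₀) = −(0.00765/A) t.
Tank is empty when √h = 0: t_empty = 2A√h₀/0.00765.
t_empty = 2·3.86·√4.17/0.00765 = 7.7200·2.0421/0.00765 = 2060.7 s.

2060 s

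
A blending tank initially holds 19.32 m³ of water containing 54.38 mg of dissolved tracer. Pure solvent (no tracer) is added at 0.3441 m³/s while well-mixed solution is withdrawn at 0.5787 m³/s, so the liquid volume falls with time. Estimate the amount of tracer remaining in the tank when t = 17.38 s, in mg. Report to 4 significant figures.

30.30 mg

Let m(t) be the amount of tracer. Volume: V(t) = V₀ + (Q_in − Q_out) t = 19.32 − 0.234600 t; V(17.38) = 15.2427 m³.
Species balance (pure solvent in): dm/dt = −Q_out · m/V(t).
dm/m = −Q_out dt/(V₀ − 0.234600 t); integrating gives ln(m/m₀) = −(Q_out/(Q_in−Q_out)) ln(V/V₀).
m = m₀ (V₀/V)^(Q_out/(Q_in−Q_out)) = 54.38 × (19.32/15.2427)^(-2.46675) = 30.3037 mg.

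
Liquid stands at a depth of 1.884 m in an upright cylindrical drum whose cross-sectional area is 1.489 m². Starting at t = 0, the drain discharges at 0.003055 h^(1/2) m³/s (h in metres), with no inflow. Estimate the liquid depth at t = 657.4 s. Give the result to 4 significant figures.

0.4875 m

With no inflow, A dh/dt = −0.003055 √h.
Separate and integrate: 2(√h − √h₀) = −(0.003055/A) t.
√h = √1.884 − 0.003055·657.4/(2·1.489) = 1.37259 − 0.674398 = 0.698191.
h = 0.698191² = 0.487471 m.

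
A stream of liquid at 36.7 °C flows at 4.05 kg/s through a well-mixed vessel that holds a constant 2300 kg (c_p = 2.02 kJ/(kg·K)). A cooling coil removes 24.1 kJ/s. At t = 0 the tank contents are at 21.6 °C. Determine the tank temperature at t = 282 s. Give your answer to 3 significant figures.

Energy balance: M c_p dT/dt = ṁ c_p (T_in − T) − 24.1.
Rearrange: dT/dt = (T_ss − T)/τ with τ = M/ṁ = 567.90 s and T_ss = T_in − Q̇/(ṁ c_p) = 33.754 °C.
T approaches T_ss exponentially: T(t) = T_ss + (T₀ − T_ss) e^(−t/τ).
T(282) = 33.754 + (-12.154)·e^(−282/567.90) = 33.754 + (-12.154)·0.60862 = 26.357 °C.

26.4 °C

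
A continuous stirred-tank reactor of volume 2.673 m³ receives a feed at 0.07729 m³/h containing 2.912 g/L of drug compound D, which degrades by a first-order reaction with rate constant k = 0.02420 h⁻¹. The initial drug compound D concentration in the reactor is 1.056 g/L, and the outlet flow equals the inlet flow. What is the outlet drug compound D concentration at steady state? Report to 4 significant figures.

1.585 g/L

Species balance: V dC/dt = Q C_in − Q C − k V C.
Steady state (dC/dt = 0): C_ss = Q C_in/(Q + kV) = C_in/(1 + kV/Q).
C_ss = 0.07729·2.912/(0.07729 + 0.02420·2.673) = 0.225068/0.141977 = 1.58525 g/L.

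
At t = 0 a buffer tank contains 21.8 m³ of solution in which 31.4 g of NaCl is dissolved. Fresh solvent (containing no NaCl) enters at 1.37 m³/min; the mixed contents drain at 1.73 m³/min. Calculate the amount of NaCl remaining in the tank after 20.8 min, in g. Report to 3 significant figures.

4.16 g

Total volume: dV/dt = Q_in − Q_out = -0.36000 m³/min, so V(t) = 21.8 − 0.36000 t and V(20.8) = 14.312 m³.
No NaCl enters, so dm/dt = −Q_out · (m/V).
dm/m = −Q_out dt/(V₀ − 0.36000 t); integrating gives ln(m/m₀) = −(Q_out/(Q_in−Q_out)) ln(V/V₀).
m = m₀ (V₀/V)^(Q_out/(Q_in−Q_out)) = 31.4 × (21.8/14.312)^(-4.8056) = 4.1561 g.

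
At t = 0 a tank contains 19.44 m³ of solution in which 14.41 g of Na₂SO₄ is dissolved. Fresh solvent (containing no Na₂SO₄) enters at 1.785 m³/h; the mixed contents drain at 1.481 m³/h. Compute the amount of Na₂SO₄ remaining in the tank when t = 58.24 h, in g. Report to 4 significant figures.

Total volume: dV/dt = Q_in − Q_out = 0.304000 m³/h, so V(t) = 19.44 + 0.304000 t and V(58.24) = 37.1450 m³.
No Na₂SO₄ enters, so dm/dt = −Q_out · (m/V).
Separate: dm/m = −Q_out dt/V(t) ⇒ ln(m/m₀) = −(Q_out/(Q_in−Q_out)) ln(V/V₀).
m = m₀ (V₀/V)^(Q_out/(Q_in−Q_out)) = 14.41 × (19.44/37.1450)^(4.87171) = 0.614782 g.

0.6148 g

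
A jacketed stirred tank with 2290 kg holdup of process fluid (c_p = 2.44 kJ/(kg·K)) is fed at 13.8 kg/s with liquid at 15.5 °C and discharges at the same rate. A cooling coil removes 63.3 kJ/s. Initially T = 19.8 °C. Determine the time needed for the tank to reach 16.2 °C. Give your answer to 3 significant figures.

M c_p dT/dt = ṁ c_p (T_in − T) − Q̇.
τ = M/ṁ = 165.94 s; T_ss = T_in − Q̇/(ṁ c_p) = 13.620 °C.
T(t) = T_ss + (T₀ − T_ss) e^(−t/τ). Set T = 16.2:
e^(−t/τ) = (16.2 − 13.620)/(19.8 − 13.620) = 0.41747
t = −165.94 · ln(0.41747) = 144.96 s.

145 s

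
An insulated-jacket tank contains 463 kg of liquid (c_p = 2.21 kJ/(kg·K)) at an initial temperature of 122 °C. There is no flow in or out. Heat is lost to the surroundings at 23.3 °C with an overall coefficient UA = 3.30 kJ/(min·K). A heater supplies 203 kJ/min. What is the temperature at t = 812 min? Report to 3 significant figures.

87.5 °C

Lumped-capacitance energy balance: M c_p dT/dt = UA(T_amb − T) + Q̇.
dT/dt = (T_ss − T)/τ with T_ss = T_amb + Q̇/UA = 23.3 + 203/3.30 = 84.815 °C, τ = M c_p/UA = 463·2.21/3.30 = 310.07 min.
This is linear first-order; T(t) = T_ss + (T₀ − T_ss) e^(−t/τ).
T(812) = 84.815 + (37.185)·0.072893 = 87.526 °C.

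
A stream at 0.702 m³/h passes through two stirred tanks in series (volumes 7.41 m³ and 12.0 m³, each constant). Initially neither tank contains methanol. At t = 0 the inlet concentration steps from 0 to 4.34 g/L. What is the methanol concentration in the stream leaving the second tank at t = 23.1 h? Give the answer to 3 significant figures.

2.19 g/L

Time constants: τᵢ = Vᵢ/Q for each well-mixed tank.
τ₁ = 7.41/0.702 = 10.556 h; τ₂ = 12.0/0.702 = 17.094 h.
Solving the cascade with C₁(0)=C₂(0)=0 gives C₂(t) = C_in[1 − (τ₁ e^(−t/τ₁) − τ₂ e^(−t/τ₂))/(τ₁ − τ₂)].
At t = 23.1: e^(−t/τ₁) = 0.11209, e^(−t/τ₂) = 0.25889.
C₂ = 4.34·[1 − (10.556·0.11209 − 17.094·0.25889)/(-6.5385)] = 4.34·0.50412 = 2.1879 g/L.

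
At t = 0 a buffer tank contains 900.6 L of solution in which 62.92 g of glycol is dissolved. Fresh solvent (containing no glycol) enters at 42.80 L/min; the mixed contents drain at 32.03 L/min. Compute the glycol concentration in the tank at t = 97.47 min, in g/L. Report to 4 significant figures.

0.003241 g/L

Let m(t) be the amount of glycol. Volume: V(t) = V₀ + (Q_in − Q_out) t = 900.6 + 10.7700 t; V(97.47) = 1950.35 L.
Species balance (pure solvent in): dm/dt = −Q_out · m/V(t).
Separate: dm/m = −Q_out dt/V(t) ⇒ ln(m/m₀) = −(Q_out/(Q_in−Q_out)) ln(V/V₀).
m = m₀ (V₀/V)^(Q_out/(Q_in−Q_out)) = 62.92 × (900.6/1950.35)^(2.97400) = 6.32077 g.
C = m/V = 6.32077/1950.35 = 0.00324084 g/L.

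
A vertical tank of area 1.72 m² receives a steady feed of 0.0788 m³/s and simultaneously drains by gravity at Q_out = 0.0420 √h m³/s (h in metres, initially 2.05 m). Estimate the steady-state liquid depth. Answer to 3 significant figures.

3.52 m

Mass balance (ρ constant): A dh/dt = Q_in − 0.0420 √h. At steady state dh/dt = 0:
Q_in = 0.0420 √h_ss ⇒ √h_ss = 0.0788/0.0420 = 1.8762.
h_ss = 1.8762² = 3.5201 m. (Since h₀ = 2.05 m < h_ss, the level will rise toward this value.)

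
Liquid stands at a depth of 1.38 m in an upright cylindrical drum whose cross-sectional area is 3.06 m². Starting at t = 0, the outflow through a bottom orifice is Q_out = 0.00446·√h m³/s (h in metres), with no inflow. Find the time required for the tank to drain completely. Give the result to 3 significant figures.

A dh/dt = −Q_out = −0.00446 √h.
This is separable: 2 d(√h)/dt = −0.00446/A, so √h = √h₀ − (0.00446/(2A)) t.
Set h = 0: 2√h₀ = (0.00446/A) t_empty ⇒ t_empty = 2A√h₀/0.00446.
t_empty = 2·3.06·√1.38/0.00446 = 6.1200·1.1747/0.00446 = 1612.0 s.

1610 s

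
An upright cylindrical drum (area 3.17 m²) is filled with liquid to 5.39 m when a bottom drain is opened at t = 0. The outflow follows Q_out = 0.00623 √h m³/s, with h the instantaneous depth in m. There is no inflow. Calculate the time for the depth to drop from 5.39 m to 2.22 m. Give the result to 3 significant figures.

846 s

A dh/dt = −Q_out = −0.00623 √h.
This is separable: 2 d(√h)/dt = −0.00623/A, so √h = √h₀ − (0.00623/(2A)) t.
t = 2A(√h₀ − √h)/0.00623 = 2·3.17·(√5.39 − √2.22)/0.00623
  = 6.3400 × (2.3216 − 1.4900) / 0.00623 = 846.36 s.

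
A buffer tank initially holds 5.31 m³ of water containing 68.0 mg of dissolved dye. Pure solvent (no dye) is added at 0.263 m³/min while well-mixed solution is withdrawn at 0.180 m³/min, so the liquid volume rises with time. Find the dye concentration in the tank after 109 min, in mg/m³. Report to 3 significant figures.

Total volume: dV/dt = Q_in − Q_out = 0.083000 m³/min, so V(t) = 5.31 + 0.083000 t and V(109) = 14.357 m³.
No dye enters, so dm/dt = −Q_out · (m/V).
Separate: dm/m = −Q_out dt/V(t) ⇒ ln(m/m₀) = −(Q_out/(Q_in−Q_out)) ln(V/V₀).
m = m₀ (V₀/V)^(Q_out/(Q_in−Q_out)) = 68.0 × (5.31/14.357)^(2.1687) = 7.8652 mg.
C = m/V = 7.8652/14.357 = 0.54783 mg/m³.

0.548 mg/m³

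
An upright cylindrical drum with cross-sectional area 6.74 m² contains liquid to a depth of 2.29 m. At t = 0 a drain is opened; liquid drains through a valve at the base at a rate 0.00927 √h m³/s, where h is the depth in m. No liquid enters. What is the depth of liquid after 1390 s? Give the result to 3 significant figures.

A dh/dt = −Q_out = −0.00927 √h.
Separate and integrate: 2(√h − √h₀) = −(0.00927/A) t.
√h = √2.29 − 0.00927·1390/(2·6.74) = 1.5133 − 0.95588 = 0.55739.
h = 0.55739² = 0.31069 m.

0.311 m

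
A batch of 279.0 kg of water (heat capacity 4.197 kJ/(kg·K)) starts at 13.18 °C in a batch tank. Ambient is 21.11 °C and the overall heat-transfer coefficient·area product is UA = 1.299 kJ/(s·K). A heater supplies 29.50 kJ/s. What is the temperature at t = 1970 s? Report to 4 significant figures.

M c_p dT/dt = −UA(T − T_amb) + Q̇.
dT/dt = (T_ss − T)/τ with T_ss = T_amb + Q̇/UA = 21.11 + 29.50/1.299 = 43.8198 °C, τ = M c_p/UA = 279.0·4.197/1.299 = 901.434 s.
This is linear first-order; T(t) = T_ss + (T₀ − T_ss) e^(−t/τ).
T(1970) = 43.8198 + (-30.6398)·0.112432 = 40.3749 °C.

40.37 °C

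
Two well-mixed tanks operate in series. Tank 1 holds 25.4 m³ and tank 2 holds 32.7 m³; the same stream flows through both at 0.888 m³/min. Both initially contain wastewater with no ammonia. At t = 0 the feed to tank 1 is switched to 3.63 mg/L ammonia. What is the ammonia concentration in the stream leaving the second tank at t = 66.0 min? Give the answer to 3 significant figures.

Each tank obeys Vᵢ dCᵢ/dt = Q(Cᵢ₋₁ − Cᵢ), so τᵢ = Vᵢ/Q.
τ₁ = 25.4/0.888 = 28.604 min; τ₂ = 32.7/0.888 = 36.824 min.
Solving the cascade with C₁(0)=C₂(0)=0 gives C₂(t) = C_in[1 − (τ₁ e^(−t/τ₁) − τ₂ e^(−t/τ₂))/(τ₁ − τ₂)].
At t = 66.0: e^(−t/τ₁) = 0.099520, e^(−t/τ₂) = 0.16658.
C₂ = 3.63·[1 − (28.604·0.099520 − 36.824·0.16658)/(-8.2207)] = 3.63·0.60010 = 2.1784 mg/L.

2.18 mg/L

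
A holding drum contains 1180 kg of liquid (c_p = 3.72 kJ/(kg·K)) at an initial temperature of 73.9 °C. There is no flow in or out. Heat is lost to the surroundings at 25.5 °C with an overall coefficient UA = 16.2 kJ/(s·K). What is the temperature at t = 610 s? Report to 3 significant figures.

30.6 °C

Lumped-capacitance energy balance: M c_p dT/dt = UA(T_amb − T).
dT/dt = (T_ss − T)/τ with T_ss = T_amb = 25.500 °C, τ = M c_p/UA = 1180·3.72/16.2 = 270.96 s.
This is linear first-order; T(t) = T_ss + (T₀ − T_ss) e^(−t/τ).
T(610) = 25.500 + (48.400)·0.10527 = 30.595 °C.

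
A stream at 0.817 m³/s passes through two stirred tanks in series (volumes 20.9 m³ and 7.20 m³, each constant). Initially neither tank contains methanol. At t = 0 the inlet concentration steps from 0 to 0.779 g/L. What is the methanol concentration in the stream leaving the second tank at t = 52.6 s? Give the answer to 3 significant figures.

0.628 g/L

Each tank obeys Vᵢ dCᵢ/dt = Q(Cᵢ₋₁ − Cᵢ), so τᵢ = Vᵢ/Q.
τ₁ = 20.9/0.817 = 25.581 s; τ₂ = 7.20/0.817 = 8.8127 s.
Tank 1: C₁ = C_in(1 − e^(−t/τ₁)). Tank 2 (τ₁ ≠ τ₂): C₂ = C_in[1 − (τ₁ e^(−t/τ₁) − τ₂ e^(−t/τ₂))/(τ₁ − τ₂)].
At t = 52.6: e^(−t/τ₁) = 0.12794, e^(−t/τ₂) = 0.0025577.
C₂ = 0.779·[1 − (25.581·0.12794 − 8.8127·0.0025577)/(16.769)] = 0.779·0.80616 = 0.62800 g/L.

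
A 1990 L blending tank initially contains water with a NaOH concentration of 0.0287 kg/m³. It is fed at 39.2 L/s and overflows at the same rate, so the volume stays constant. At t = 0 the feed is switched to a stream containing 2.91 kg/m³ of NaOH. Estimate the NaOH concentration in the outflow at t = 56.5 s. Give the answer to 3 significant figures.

1.96 kg/m³

Transient balance on the dissolved component: V dC/dt = Q(C_in − C).
So dC/dt = (C_in − C)/τ with τ = V/Q = 1990/39.2 = 50.765 s.
C approaches C_in exponentially: C(t) = C_in + (C₀ − C_in) e^(−t/τ).
C(56.5) = 2.91 + (0.0287 − 2.91)·e^(−56.5/50.765) = 2.91 + (-2.8813)·0.32858 = 1.9633 kg/m³.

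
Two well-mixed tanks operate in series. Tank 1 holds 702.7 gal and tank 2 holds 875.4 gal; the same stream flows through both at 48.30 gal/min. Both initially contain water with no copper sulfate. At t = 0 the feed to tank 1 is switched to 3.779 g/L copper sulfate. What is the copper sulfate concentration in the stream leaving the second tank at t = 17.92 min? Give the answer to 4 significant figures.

Time constants: τᵢ = Vᵢ/Q for each well-mixed tank.
τ₁ = 702.7/48.30 = 14.5487 min; τ₂ = 875.4/48.30 = 18.1242 min.
Solving the cascade with C₁(0)=C₂(0)=0 gives C₂(t) = C_in[1 − (τ₁ e^(−t/τ₁) − τ₂ e^(−t/τ₂))/(τ₁ − τ₂)].
At t = 17.92: e^(−t/τ₁) = 0.291788, e^(−t/τ₂) = 0.372048.
C₂ = 3.779·[1 − (14.5487·0.291788 − 18.1242·0.372048)/(-3.57557)] = 3.779·0.301379 = 1.13891 g/L.

1.139 g/L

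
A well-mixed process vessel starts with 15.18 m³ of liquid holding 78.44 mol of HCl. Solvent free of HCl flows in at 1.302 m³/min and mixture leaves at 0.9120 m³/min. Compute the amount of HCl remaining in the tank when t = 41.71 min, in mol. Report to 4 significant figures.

14.28 mol

Total volume: dV/dt = Q_in − Q_out = 0.390000 m³/min, so V(t) = 15.18 + 0.390000 t and V(41.71) = 31.4469 m³.
Species balance (pure solvent in): dm/dt = −Q_out · m/V(t).
dm/m = −Q_out dt/(V₀ + 0.390000 t); integrating gives ln(m/m₀) = −(Q_out/(Q_in−Q_out)) ln(V/V₀).
m = m₀ (V₀/V)^(Q_out/(Q_in−Q_out)) = 78.44 × (15.18/31.4469)^(2.33846) = 14.2846 mol.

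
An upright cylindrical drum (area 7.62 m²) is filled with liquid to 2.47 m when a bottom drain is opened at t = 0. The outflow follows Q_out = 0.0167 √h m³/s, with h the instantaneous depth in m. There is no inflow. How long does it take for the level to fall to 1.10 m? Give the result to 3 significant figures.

A dh/dt = −Q_out = −0.0167 √h.
This is separable: 2 d(√h)/dt = −0.0167/A, so √h = √h₀ − (0.0167/(2A)) t.
t = 2A(√h₀ − √h)/0.0167 = 2·7.62·(√2.47 − √1.10)/0.0167
  = 15.240 × (1.5716 − 1.0488) / 0.0167 = 477.11 s.

477 s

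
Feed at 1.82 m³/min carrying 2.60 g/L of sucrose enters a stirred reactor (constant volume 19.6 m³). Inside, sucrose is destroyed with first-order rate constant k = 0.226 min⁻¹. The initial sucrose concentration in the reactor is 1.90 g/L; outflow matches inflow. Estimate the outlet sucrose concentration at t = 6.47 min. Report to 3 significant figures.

Species balance: V dC/dt = Q C_in − Q C − k V C.
dC/dt = (Q/V) C_in − (Q/V + k) C; effective rate a = Q/V + k = 0.092857 + 0.226 = 0.31886 min⁻¹.
C_ss = Q C_in/(Q + kV) = 0.75717 g/L; C(t) = C_ss + (C₀ − C_ss) e^(−a t).
C(6.47) = 0.75717 + (1.1428)·e^(−0.31886·6.47) = 0.75717 + (1.1428)·0.12707 = 0.90239 g/L.

0.902 g/L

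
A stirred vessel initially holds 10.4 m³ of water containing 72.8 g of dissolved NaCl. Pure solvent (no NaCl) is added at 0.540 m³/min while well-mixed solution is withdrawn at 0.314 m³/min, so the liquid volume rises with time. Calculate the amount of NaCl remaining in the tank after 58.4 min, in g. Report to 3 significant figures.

Let m(t) be the amount of NaCl. Volume: V(t) = V₀ + (Q_in − Q_out) t = 10.4 + 0.22600 t; V(58.4) = 23.598 m³.
No NaCl enters, so dm/dt = −Q_out · (m/V).
Separate: dm/m = −Q_out dt/V(t) ⇒ ln(m/m₀) = −(Q_out/(Q_in−Q_out)) ln(V/V₀).
m = m₀ (V₀/V)^(Q_out/(Q_in−Q_out)) = 72.8 × (10.4/23.598)^(1.3894) = 23.320 g.

23.3 g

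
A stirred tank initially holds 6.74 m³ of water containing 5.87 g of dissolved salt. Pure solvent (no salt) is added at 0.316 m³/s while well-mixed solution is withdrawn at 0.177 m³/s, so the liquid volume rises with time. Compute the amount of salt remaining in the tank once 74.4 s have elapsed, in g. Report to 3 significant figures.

Total volume: dV/dt = Q_in − Q_out = 0.13900 m³/s, so V(t) = 6.74 + 0.13900 t and V(74.4) = 17.082 m³.
No salt enters, so dm/dt = −Q_out · (m/V).
Separate: dm/m = −Q_out dt/V(t) ⇒ ln(m/m₀) = −(Q_out/(Q_in−Q_out)) ln(V/V₀).
m = m₀ (V₀/V)^(Q_out/(Q_in−Q_out)) = 5.87 × (6.74/17.082)^(1.2734) = 1.7962 g.

1.80 g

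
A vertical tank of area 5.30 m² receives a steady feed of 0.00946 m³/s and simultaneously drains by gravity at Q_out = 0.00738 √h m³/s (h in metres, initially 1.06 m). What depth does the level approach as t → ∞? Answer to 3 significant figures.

1.64 m

Unsteady balance on liquid volume: A dh/dt = Q_in − 0.00738 √h. At steady state dh/dt = 0:
Q_in = 0.00738 √h_ss ⇒ √h_ss = 0.00946/0.00738 = 1.2818.
h_ss = 1.2818² = 1.6431 m. (Since h₀ = 1.06 m < h_ss, the level will rise toward this value.)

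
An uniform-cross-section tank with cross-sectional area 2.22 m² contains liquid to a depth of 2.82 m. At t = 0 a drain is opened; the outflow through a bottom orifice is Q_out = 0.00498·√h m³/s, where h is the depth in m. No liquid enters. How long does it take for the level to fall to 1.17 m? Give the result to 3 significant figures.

With no inflow, A dh/dt = −0.00498 √h.
This is separable: 2 d(√h)/dt = −0.00498/A, so √h = √h₀ − (0.00498/(2A)) t.
t = 2A(√h₀ − √h)/0.00498 = 2·2.22·(√2.82 − √1.17)/0.00498
  = 4.4400 × (1.6793 − 1.0817) / 0.00498 = 532.82 s.

533 s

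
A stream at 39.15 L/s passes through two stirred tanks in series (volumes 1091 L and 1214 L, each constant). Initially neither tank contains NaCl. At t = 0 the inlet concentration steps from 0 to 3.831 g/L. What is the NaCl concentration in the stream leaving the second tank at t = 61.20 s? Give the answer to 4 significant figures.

2.357 g/L

Time constants: τᵢ = Vᵢ/Q for each well-mixed tank.
τ₁ = 1091/39.15 = 27.8672 s; τ₂ = 1214/39.15 = 31.0089 s.
Solving the cascade with C₁(0)=C₂(0)=0 gives C₂(t) = C_in[1 − (τ₁ e^(−t/τ₁) − τ₂ e^(−t/τ₂))/(τ₁ − τ₂)].
At t = 61.20: e^(−t/τ₁) = 0.111233, e^(−t/τ₂) = 0.138952.
C₂ = 3.831·[1 − (27.8672·0.111233 − 31.0089·0.138952)/(-3.14176)] = 3.831·0.615176 = 2.35674 g/L.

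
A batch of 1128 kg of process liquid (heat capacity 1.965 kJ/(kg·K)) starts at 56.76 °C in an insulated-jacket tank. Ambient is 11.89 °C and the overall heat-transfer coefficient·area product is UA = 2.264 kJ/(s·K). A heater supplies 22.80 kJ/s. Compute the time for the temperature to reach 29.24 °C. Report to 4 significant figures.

Heat balance on the well-mixed liquid: M c_p dT/dt = −UA(T − T_amb) + Q̇.
τ = M c_p/UA = 979.028 s; T_ss = T_amb + Q̇/UA = 11.89 + 22.80/2.264 = 21.9607 °C.
T(t) = T_ss + (T₀ − T_ss)e^(−t/τ); set T = 29.24:
t = −τ ln[(T − T_ss)/(T₀ − T_ss)] = −979.028 · ln(0.209180) = 1531.75 s.

1532 s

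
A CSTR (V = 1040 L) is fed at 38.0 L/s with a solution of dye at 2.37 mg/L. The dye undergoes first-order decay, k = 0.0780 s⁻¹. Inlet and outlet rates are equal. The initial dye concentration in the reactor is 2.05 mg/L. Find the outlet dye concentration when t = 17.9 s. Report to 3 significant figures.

0.923 mg/L

V dC/dt = Q(C_in − C) − k V C.
dC/dt = (Q/V) C_in − (Q/V + k) C; effective rate a = Q/V + k = 0.036538 + 0.0780 = 0.11454 s⁻¹.
C_ss = Q C_in/(Q + kV) = 0.75604 mg/L; C(t) = C_ss + (C₀ − C_ss) e^(−a t).
C(17.9) = 0.75604 + (1.2940)·e^(−0.11454·17.9) = 0.75604 + (1.2940)·0.12870 = 0.92258 mg/L.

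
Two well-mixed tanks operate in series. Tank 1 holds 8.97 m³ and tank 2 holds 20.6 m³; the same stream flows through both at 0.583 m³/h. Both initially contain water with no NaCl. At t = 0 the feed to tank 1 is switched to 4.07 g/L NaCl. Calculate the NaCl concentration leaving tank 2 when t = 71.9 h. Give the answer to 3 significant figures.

3.16 g/L

Species balance on tank i: dCᵢ/dt = (Cᵢ₋₁ − Cᵢ)/τᵢ with τᵢ = Vᵢ/Q.
τ₁ = 8.97/0.583 = 15.386 h; τ₂ = 20.6/0.583 = 35.334 h.
Solving the cascade with C₁(0)=C₂(0)=0 gives C₂(t) = C_in[1 − (τ₁ e^(−t/τ₁) − τ₂ e^(−t/τ₂))/(τ₁ − τ₂)].
At t = 71.9: e^(−t/τ₁) = 0.0093433, e^(−t/τ₂) = 0.13070.
C₂ = 4.07·[1 − (15.386·0.0093433 − 35.334·0.13070)/(-19.949)] = 4.07·0.77570 = 3.1571 g/L.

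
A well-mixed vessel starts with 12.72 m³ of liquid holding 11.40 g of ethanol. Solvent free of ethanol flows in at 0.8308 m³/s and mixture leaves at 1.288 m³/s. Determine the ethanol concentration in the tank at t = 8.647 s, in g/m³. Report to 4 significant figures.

0.4557 g/m³

Let m(t) be the amount of ethanol. Volume: V(t) = V₀ + (Q_in − Q_out) t = 12.72 − 0.457200 t; V(8.647) = 8.76659 m³.
Species balance (pure solvent in): dm/dt = −Q_out · m/V(t).
Separate: dm/m = −Q_out dt/V(t) ⇒ ln(m/m₀) = −(Q_out/(Q_in−Q_out)) ln(V/V₀).
m = m₀ (V₀/V)^(Q_out/(Q_in−Q_out)) = 11.40 × (12.72/8.76659)^(-2.81715) = 3.99480 g.
C = m/V = 3.99480/8.76659 = 0.455685 g/m³.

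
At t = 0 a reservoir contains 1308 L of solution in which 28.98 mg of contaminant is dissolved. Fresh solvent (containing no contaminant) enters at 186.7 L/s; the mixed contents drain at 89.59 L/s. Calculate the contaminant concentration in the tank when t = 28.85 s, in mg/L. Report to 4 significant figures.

Total volume: dV/dt = Q_in − Q_out = 97.1100 L/s, so V(t) = 1308 + 97.1100 t and V(28.85) = 4109.62 L.
Solute balance: dm/dt = 0 − Q_out C = −Q_out m/V(t).
dm/m = −Q_out dt/(V₀ + 97.1100 t); integrating gives ln(m/m₀) = −(Q_out/(Q_in−Q_out)) ln(V/V₀).
m = m₀ (V₀/V)^(Q_out/(Q_in−Q_out)) = 28.98 × (1308/4109.62)^(0.922562) = 10.0787 mg.
C = m/V = 10.0787/4109.62 = 0.00245247 mg/L.

0.002452 mg/L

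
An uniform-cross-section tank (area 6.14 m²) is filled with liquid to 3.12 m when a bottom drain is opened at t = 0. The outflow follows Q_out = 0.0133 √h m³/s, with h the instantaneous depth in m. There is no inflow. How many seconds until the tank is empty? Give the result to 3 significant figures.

A dh/dt = −Q_out = −0.0133 √h.
This is separable: 2 d(√h)/dt = −0.0133/A, so √h = √h₀ − (0.0133/(2A)) t.
Tank is empty when √h = 0: t_empty = 2A√h₀/0.0133.
t_empty = 2·6.14·√3.12/0.0133 = 12.280·1.7664/0.0133 = 1630.9 s.

1630 s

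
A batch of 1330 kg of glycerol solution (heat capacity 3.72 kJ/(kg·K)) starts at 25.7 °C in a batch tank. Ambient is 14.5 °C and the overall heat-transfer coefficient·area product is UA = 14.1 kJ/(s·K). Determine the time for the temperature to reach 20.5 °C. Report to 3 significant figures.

219 s

M c_p dT/dt = −UA(T − T_amb).
τ = M c_p/UA = 350.89 s; T_ss = T_amb = 14.500 °C.
T(t) = T_ss + (T₀ − T_ss)e^(−t/τ); set T = 20.5:
t = −τ ln[(T − T_ss)/(T₀ − T_ss)] = −350.89 · ln(0.53571) = 219.01 s.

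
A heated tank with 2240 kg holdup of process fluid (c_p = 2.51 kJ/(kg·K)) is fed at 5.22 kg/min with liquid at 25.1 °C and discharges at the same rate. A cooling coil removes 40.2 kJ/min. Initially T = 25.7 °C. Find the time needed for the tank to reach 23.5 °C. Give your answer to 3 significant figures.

First-law balance (no shaft work): M c_p dT/dt = ṁ c_p (T_in − T) − 40.2.
τ = M/ṁ = 429.12 min; T_ss = T_in − Q̇/(ṁ c_p) = 22.032 °C.
T(t) = T_ss + (T₀ − T_ss) e^(−t/τ). Set T = 23.5:
e^(−t/τ) = (23.5 − 22.032)/(25.7 − 22.032) = 0.40025
t = −429.12 · ln(0.40025) = 392.93 min.

393 min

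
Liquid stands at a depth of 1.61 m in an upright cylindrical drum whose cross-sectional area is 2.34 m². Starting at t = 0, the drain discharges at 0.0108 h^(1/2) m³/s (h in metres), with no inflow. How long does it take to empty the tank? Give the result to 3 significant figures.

550 s

With no inflow, A dh/dt = −0.0108 √h.
∫ h^(−1/2) dh = −(0.0108/A) ∫ dt, giving 2√h = 2√h₀ − (0.0108/A) t.
Tank is empty when √h = 0: t_empty = 2A√h₀/0.0108.
t_empty = 2·2.34·√1.61/0.0108 = 4.6800·1.2689/0.0108 = 549.84 s.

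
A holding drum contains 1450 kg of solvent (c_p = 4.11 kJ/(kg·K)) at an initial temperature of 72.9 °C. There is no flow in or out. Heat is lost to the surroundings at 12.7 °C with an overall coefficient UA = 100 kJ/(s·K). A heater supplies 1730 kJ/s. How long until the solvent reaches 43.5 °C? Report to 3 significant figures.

Energy balance: M c_p dT/dt = −UA(T − T_amb) + Q̇.
τ = M c_p/UA = 59.595 s; T_ss = T_amb + Q̇/UA = 12.7 + 1730/100 = 30.000 °C.
T(t) = T_ss + (T₀ − T_ss)e^(−t/τ); set T = 43.5:
t = −τ ln[(T − T_ss)/(T₀ − T_ss)] = −59.595 · ln(0.31469) = 68.903 s.

68.9 s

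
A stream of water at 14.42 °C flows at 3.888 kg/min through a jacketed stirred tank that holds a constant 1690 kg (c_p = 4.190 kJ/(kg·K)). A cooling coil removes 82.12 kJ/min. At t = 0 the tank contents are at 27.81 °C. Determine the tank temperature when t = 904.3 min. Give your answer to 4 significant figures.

11.68 °C

M c_p dT/dt = ṁ c_p (T_in − T) − Q̇.
Rearrange: dT/dt = (T_ss − T)/τ with τ = M/ṁ = 434.671 min and T_ss = T_in − Q̇/(ṁ c_p) = 9.37909 °C.
This is linear first-order; T(t) = T_ss + (T₀ − T_ss) e^(−t/τ).
T(904.3) = 9.37909 + (18.4309)·e^(−904.3/434.671) = 9.37909 + (18.4309)·0.124877 = 11.6807 °C.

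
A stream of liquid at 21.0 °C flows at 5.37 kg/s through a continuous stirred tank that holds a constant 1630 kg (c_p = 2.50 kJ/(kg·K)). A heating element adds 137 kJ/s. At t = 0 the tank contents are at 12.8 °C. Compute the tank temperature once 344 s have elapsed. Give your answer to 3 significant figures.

Unsteady energy balance on the tank contents: M c_p dT/dt = ṁ c_p (T_in − T) + 137.
Rearrange: dT/dt = (T_ss − T)/τ with τ = M/ṁ = 303.54 s and T_ss = T_in + Q̇/(ṁ c_p) = 31.205 °C.
T approaches T_ss exponentially: T(t) = T_ss + (T₀ − T_ss) e^(−t/τ).
T(344) = 31.205 + (-18.405)·e^(−344/303.54) = 31.205 + (-18.405)·0.32197 = 25.279 °C.

25.3 °C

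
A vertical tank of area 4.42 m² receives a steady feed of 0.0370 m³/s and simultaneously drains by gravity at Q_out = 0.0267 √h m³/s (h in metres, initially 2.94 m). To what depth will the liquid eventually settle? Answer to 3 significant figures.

1.92 m

A dh/dt = Q_in − 0.0267 √h. Steady state requires inflow = outflow:
Q_in = 0.0267 √h_ss ⇒ √h_ss = 0.0370/0.0267 = 1.3858.
h_ss = 1.3858² = 1.9204 m. (Since h₀ = 2.94 m > h_ss, the level will fall toward this value.)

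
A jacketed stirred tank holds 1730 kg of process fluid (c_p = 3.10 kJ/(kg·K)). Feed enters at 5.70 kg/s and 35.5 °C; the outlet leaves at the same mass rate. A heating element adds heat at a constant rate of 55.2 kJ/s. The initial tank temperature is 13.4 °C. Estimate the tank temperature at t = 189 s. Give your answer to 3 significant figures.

25.1 °C

M c_p dT/dt = ṁ c_p (T_in − T) + Q̇.
Rearrange: dT/dt = (T_ss − T)/τ with τ = M/ṁ = 303.51 s and T_ss = T_in + Q̇/(ṁ c_p) = 38.624 °C.
This is linear first-order; T(t) = T_ss + (T₀ − T_ss) e^(−t/τ).
T(189) = 38.624 + (-25.224)·e^(−189/303.51) = 38.624 + (-25.224)·0.53648 = 25.092 °C.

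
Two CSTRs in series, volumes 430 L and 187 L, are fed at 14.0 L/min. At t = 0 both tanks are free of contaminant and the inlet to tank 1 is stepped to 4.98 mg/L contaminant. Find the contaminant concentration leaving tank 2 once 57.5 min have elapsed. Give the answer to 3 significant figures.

Time constants: τᵢ = Vᵢ/Q for each well-mixed tank.
τ₁ = 430/14.0 = 30.714 min; τ₂ = 187/14.0 = 13.357 min.
Tank 1: C₁ = C_in(1 − e^(−t/τ₁)). Tank 2 (τ₁ ≠ τ₂): C₂ = C_in[1 − (τ₁ e^(−t/τ₁) − τ₂ e^(−t/τ₂))/(τ₁ − τ₂)].
At t = 57.5: e^(−t/τ₁) = 0.15380, e^(−t/τ₂) = 0.013503.
C₂ = 4.98·[1 − (30.714·0.15380 − 13.357·0.013503)/(17.357)] = 4.98·0.73823 = 3.6764 mg/L.

3.68 mg/L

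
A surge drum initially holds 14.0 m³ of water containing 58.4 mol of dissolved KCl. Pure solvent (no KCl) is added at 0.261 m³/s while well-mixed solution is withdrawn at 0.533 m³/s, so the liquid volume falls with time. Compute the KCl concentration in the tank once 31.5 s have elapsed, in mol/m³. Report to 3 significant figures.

Total volume: dV/dt = Q_in − Q_out = -0.27200 m³/s, so V(t) = 14.0 − 0.27200 t and V(31.5) = 5.4320 m³.
No KCl enters, so dm/dt = −Q_out · (m/V).
Separate: dm/m = −Q_out dt/V(t) ⇒ ln(m/m₀) = −(Q_out/(Q_in−Q_out)) ln(V/V₀).
m = m₀ (V₀/V)^(Q_out/(Q_in−Q_out)) = 58.4 × (14.0/5.4320)^(-1.9596) = 9.1349 mol.
C = m/V = 9.1349/5.4320 = 1.6817 mol/m³.

1.68 mol/m³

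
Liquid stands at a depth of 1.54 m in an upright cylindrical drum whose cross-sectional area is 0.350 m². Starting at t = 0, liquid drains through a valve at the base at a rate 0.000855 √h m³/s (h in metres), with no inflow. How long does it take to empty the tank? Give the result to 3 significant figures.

Unsteady balance on liquid volume: A dh/dt = −0.000855 √h.
∫ h^(−1/2) dh = −(0.000855/A) ∫ dt, giving 2√h = 2√h₀ − (0.000855/A) t.
Tank is empty when √h = 0: t_empty = 2A√h₀/0.000855.
t_empty = 2·0.350·√1.54/0.000855 = 0.70000·1.2410/0.000855 = 1016.0 s.

1020 s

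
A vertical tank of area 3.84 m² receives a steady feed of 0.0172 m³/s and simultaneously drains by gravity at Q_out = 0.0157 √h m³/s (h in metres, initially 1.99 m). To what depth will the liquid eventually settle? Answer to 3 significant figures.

Level balance: A dh/dt = 0.0172 − 0.0157 √h. Setting dh/dt = 0:
Q_in = 0.0157 √h_ss ⇒ √h_ss = 0.0172/0.0157 = 1.0955.
h_ss = 1.0955² = 1.2002 m. (Since h₀ = 1.99 m > h_ss, the level will fall toward this value.)

1.20 m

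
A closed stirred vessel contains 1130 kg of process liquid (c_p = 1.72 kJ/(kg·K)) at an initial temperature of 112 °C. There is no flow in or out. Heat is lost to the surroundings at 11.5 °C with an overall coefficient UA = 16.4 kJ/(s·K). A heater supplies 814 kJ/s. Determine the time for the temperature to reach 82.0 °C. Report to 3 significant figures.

106 s

Lumped-capacitance energy balance: M c_p dT/dt = UA(T_amb − T) + Q̇.
τ = M c_p/UA = 118.51 s; T_ss = T_amb + Q̇/UA = 11.5 + 814/16.4 = 61.134 °C.
T(t) = T_ss + (T₀ − T_ss)e^(−t/τ); set T = 82.0:
t = −τ ln[(T − T_ss)/(T₀ − T_ss)] = −118.51 · ln(0.41021) = 105.60 s.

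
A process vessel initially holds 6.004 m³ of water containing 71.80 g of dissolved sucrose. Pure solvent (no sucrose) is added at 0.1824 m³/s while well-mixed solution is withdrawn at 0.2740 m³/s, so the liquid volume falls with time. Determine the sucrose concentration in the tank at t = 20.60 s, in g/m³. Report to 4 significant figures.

Total volume: dV/dt = Q_in − Q_out = -0.0916000 m³/s, so V(t) = 6.004 − 0.0916000 t and V(20.60) = 4.11704 m³.
No sucrose enters, so dm/dt = −Q_out · (m/V).
Separate: dm/m = −Q_out dt/V(t) ⇒ ln(m/m₀) = −(Q_out/(Q_in−Q_out)) ln(V/V₀).
m = m₀ (V₀/V)^(Q_out/(Q_in−Q_out)) = 71.80 × (6.004/4.11704)^(-2.99127) = 23.2268 g.
C = m/V = 23.2268/4.11704 = 5.64162 g/m³.

5.642 g/m³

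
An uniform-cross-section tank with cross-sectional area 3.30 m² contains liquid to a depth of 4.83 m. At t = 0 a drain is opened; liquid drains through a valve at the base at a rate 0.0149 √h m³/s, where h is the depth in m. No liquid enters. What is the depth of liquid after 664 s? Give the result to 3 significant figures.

Mass balance (ρ constant): A dh/dt = −0.0149 √h.
This is separable: 2 d(√h)/dt = −0.0149/A, so √h = √h₀ − (0.0149/(2A)) t.
√h = √4.83 − 0.0149·664/(2·3.30) = 2.1977 − 1.4990 = 0.69870.
h = 0.69870² = 0.48818 m.

0.488 m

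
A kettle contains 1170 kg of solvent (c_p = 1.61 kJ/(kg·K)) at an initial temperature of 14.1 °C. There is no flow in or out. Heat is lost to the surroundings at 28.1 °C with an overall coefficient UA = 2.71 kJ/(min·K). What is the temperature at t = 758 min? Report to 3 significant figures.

23.4 °C

Lumped-capacitance energy balance: M c_p dT/dt = UA(T_amb − T).
dT/dt = (T_ss − T)/τ with T_ss = T_amb = 28.100 °C, τ = M c_p/UA = 1170·1.61/2.71 = 695.09 min.
Solution: T(t) = T_ss + (T₀ − T_ss) e^(−t/τ).
T(758) = 28.100 + (-14.000)·0.33605 = 23.395 °C.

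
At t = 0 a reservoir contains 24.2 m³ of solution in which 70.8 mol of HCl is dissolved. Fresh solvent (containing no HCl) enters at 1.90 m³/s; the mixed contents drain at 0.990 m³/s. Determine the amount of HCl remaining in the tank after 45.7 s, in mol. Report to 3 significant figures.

23.9 mol

Total volume: dV/dt = Q_in − Q_out = 0.91000 m³/s, so V(t) = 24.2 + 0.91000 t and V(45.7) = 65.787 m³.
Species balance (pure solvent in): dm/dt = −Q_out · m/V(t).
dm/m = −Q_out dt/(V₀ + 0.91000 t); integrating gives ln(m/m₀) = −(Q_out/(Q_in−Q_out)) ln(V/V₀).
m = m₀ (V₀/V)^(Q_out/(Q_in−Q_out)) = 70.8 × (24.2/65.787)^(1.0879) = 23.852 mol.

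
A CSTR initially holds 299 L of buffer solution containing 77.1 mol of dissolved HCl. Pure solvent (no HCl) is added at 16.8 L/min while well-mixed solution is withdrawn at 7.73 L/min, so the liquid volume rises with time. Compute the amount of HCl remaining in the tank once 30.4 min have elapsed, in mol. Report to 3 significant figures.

Let m(t) be the amount of HCl. Volume: V(t) = V₀ + (Q_in − Q_out) t = 299 + 9.0700 t; V(30.4) = 574.73 L.
Solute balance: dm/dt = 0 − Q_out C = −Q_out m/V(t).
Separate: dm/m = −Q_out dt/V(t) ⇒ ln(m/m₀) = −(Q_out/(Q_in−Q_out)) ln(V/V₀).
m = m₀ (V₀/V)^(Q_out/(Q_in−Q_out)) = 77.1 × (299/574.73)^(0.85226) = 44.176 mol.

44.2 mol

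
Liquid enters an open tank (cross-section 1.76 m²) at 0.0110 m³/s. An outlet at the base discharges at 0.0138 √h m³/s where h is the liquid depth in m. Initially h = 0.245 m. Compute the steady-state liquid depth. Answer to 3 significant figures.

Level balance: A dh/dt = 0.0110 − 0.0138 √h. Setting dh/dt = 0:
Q_in = 0.0138 √h_ss ⇒ √h_ss = 0.0110/0.0138 = 0.79710.
h_ss = 0.79710² = 0.63537 m. (Since h₀ = 0.245 m < h_ss, the level will rise toward this value.)

0.635 m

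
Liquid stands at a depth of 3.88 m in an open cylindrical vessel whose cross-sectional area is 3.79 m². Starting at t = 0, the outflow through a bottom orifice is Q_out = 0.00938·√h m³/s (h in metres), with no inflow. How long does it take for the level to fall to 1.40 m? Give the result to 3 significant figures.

A dh/dt = −Q_out = −0.00938 √h.
This is separable: 2 d(√h)/dt = −0.00938/A, so √h = √h₀ − (0.00938/(2A)) t.
t = 2A(√h₀ − √h)/0.00938 = 2·3.79·(√3.88 − √1.40)/0.00938
  = 7.5800 × (1.9698 − 1.1832) / 0.00938 = 635.62 s.

636 s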